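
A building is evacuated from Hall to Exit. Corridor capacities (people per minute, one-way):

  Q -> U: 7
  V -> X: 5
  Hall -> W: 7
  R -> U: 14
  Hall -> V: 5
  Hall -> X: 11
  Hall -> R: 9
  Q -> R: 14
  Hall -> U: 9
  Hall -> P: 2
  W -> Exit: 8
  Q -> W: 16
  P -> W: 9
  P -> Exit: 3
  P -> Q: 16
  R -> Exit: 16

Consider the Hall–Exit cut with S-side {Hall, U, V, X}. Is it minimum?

Given cut capacity: 2 + 9 + 7 = 18.
Augment Hall→P→Exit: bottleneck 2, flow now 2.
Augment Hall→R→Exit: bottleneck 9, flow now 11.
Augment Hall→W→Exit: bottleneck 7, flow now 18.
No augmenting path remains; maximum flow = 18.
Cut capacity 18 equals the max flow, so it is a minimum cut.

Yes — it is a minimum cut (capacity 18).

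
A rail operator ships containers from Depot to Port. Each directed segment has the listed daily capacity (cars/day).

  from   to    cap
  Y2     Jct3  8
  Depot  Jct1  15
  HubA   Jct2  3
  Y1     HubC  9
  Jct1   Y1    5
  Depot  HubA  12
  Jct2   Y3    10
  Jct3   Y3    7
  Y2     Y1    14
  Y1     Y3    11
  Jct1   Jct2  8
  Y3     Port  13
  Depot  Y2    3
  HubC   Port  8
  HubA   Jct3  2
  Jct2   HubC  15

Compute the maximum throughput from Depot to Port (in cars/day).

21

Augment Depot→Y2→Jct3→Y3→Port: bottleneck 3, flow now 3.
Augment Depot→HubA→Jct2→HubC→Port: bottleneck 3, flow now 6.
Augment Depot→HubA→Jct3→Y3→Port: bottleneck 2, flow now 8.
Augment Depot→Jct1→Jct2→HubC→Port: bottleneck 5, flow now 13.
Augment Depot→Jct1→Jct2→Y3→Port: bottleneck 3, flow now 16.
Augment Depot→Jct1→Y1→Y3→Port: bottleneck 5, flow now 21.
No augmenting path remains; maximum flow = 21.
In the residual graph, reachable from Depot: {Depot, HubA, Jct1}.
Min-cut edges: Depot→Y2 (3), HubA→Jct2 (3), HubA→Jct3 (2), Jct1→Jct2 (8), Jct1→Y1 (5); capacity 3 + 3 + 2 + 8 + 5 = 21.
This cut is saturated, so no flow can exceed 21.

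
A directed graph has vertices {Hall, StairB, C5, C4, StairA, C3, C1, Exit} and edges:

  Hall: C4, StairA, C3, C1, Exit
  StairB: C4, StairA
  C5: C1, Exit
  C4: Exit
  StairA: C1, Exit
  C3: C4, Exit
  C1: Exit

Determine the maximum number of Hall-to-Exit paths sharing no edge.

5

Assign every edge capacity 1; by Menger, the answer equals the max flow.
Path Hall→Exit (+1); total 1.
Path Hall→C4→Exit (+1); total 2.
Path Hall→StairA→Exit (+1); total 3.
Path Hall→C3→Exit (+1); total 4.
Path Hall→C1→Exit (+1); total 5.
No residual Hall→Exit path; max flow = 5.
Certifying cut of size 5: {Hall→C1, Hall→C3, Hall→C4, Hall→Exit, Hall→StairA}.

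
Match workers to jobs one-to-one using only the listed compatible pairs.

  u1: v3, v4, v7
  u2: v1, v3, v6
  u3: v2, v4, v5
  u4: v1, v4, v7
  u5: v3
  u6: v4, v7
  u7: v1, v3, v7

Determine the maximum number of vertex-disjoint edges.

Unit-capacity flow: source→left, listed edges, right→sink; max matching = max flow.
Augmenting path u1→v3 (+1); matched 1.
Augmenting path u2→v1 (+1); matched 2.
Augmenting path u3→v2 (+1); matched 3.
Augmenting path u4→v4 (+1); matched 4.
Augmenting path u6→v7 (+1); matched 5.
Augmenting path u7→v1→u2→v6 (+1); matched 6.
No augmenting path remains; maximum matching = 6.
König certificate: {u2, u3, v1, v3, v4, v7} is a vertex cover of size 6 (every listed pair touches it), so no matching can be larger.

6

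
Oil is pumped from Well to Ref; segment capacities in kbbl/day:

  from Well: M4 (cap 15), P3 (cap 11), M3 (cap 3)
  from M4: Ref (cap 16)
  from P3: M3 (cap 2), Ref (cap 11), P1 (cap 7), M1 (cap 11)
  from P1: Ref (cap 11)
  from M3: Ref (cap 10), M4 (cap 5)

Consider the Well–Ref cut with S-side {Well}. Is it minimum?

Yes — it is a minimum cut (capacity 29).

Given cut capacity: 15 + 11 + 3 = 29.
Augment Well→M4→Ref: bottleneck 15, flow now 15.
Augment Well→P3→Ref: bottleneck 11, flow now 26.
Augment Well→M3→Ref: bottleneck 3, flow now 29.
No augmenting path remains; maximum flow = 29.
Cut capacity 29 equals the max flow, so it is a minimum cut.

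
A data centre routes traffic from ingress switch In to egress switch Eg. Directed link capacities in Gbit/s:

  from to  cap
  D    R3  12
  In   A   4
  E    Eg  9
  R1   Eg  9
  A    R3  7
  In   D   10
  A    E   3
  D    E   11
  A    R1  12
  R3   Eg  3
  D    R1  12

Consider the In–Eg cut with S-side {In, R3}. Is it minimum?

No — its capacity is 17, but the minimum cut has capacity 14.

Given cut capacity: 4 + 10 + 3 = 17.
Augment In→A→R1→Eg: bottleneck 4, flow now 4.
Augment In→D→R1→Eg: bottleneck 5, flow now 9.
Augment In→D→R3→Eg: bottleneck 3, flow now 12.
Augment In→D→E→Eg: bottleneck 2, flow now 14.
No augmenting path remains; maximum flow = 14.
In the residual graph, reachable from In: {In}.
Min-cut edges: In→A (4), In→D (10); capacity 4 + 10 = 14.
Cut capacity 17 exceeds the max flow 14, so it is not minimum.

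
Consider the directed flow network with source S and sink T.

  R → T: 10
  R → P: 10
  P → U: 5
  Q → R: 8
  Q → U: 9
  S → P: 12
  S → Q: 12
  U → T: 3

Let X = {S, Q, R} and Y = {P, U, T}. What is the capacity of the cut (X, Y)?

41

Edges leaving {S, Q, R}: S→P (12), Q→U (9), R→P (10), R→T (10).
Cut capacity = 12 + 9 + 10 + 10 = 41.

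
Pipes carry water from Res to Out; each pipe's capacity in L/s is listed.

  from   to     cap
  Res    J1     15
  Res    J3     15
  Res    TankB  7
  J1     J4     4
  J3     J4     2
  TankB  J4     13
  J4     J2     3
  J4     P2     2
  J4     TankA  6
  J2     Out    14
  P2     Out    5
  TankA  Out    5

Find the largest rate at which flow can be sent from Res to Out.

10

Augment Res→J1→J4→J2→Out: bottleneck 3, flow now 3.
Augment Res→J1→J4→P2→Out: bottleneck 1, flow now 4.
Augment Res→J3→J4→P2→Out: bottleneck 1, flow now 5.
Augment Res→J3→J4→TankA→Out: bottleneck 1, flow now 6.
Augment Res→TankB→J4→TankA→Out: bottleneck 4, flow now 10.
No augmenting path remains; maximum flow = 10.
In the residual graph, reachable from Res: {Res, J1, J3, TankB, J4, TankA}.
Min-cut edges: J4→J2 (3), J4→P2 (2), TankA→Out (5); capacity 3 + 2 + 5 = 10.
This cut is saturated, so no flow can exceed 10.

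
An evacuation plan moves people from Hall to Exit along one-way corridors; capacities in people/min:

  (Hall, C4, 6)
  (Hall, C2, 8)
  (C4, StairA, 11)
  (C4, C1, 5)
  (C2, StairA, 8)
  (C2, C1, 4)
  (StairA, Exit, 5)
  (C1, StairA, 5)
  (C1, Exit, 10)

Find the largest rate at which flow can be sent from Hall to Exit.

14

Augment Hall→C4→StairA→Exit: bottleneck 5, flow now 5.
Augment Hall→C4→C1→Exit: bottleneck 1, flow now 6.
Augment Hall→C2→C1→Exit: bottleneck 4, flow now 10.
Augment Hall→C2→StairA→C4→C1→Exit: bottleneck 4, flow now 14. (uses reverse residual edge)
No augmenting path remains; maximum flow = 14.
In the residual graph, reachable from Hall: {Hall}.
Min-cut edges: Hall→C4 (6), Hall→C2 (8); capacity 6 + 8 = 14.
This cut is saturated, so no flow can exceed 14.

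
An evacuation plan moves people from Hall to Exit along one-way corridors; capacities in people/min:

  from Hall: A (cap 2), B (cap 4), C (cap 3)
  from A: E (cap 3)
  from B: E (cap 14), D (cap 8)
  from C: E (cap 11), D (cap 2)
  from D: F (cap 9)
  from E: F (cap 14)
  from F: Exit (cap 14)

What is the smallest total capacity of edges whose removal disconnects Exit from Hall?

9

Augment Hall→A→E→F→Exit: bottleneck 2, flow now 2.
Augment Hall→B→D→F→Exit: bottleneck 4, flow now 6.
Augment Hall→C→D→F→Exit: bottleneck 2, flow now 8.
Augment Hall→C→E→F→Exit: bottleneck 1, flow now 9.
No augmenting path remains; maximum flow = 9.
By max-flow min-cut, the minimum cut capacity equals the max flow.
In the residual graph, reachable from Hall: {Hall}.
Min-cut edges: Hall→A (2), Hall→B (4), Hall→C (3); capacity 2 + 4 + 3 = 9.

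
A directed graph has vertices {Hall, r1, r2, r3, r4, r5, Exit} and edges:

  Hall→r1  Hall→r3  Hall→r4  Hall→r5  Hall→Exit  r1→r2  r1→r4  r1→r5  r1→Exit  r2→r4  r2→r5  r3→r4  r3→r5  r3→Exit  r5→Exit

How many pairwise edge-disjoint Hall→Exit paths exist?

4

Assign every edge capacity 1; by Menger, the answer equals the max flow.
Path Hall→Exit (+1); total 1.
Path Hall→r1→Exit (+1); total 2.
Path Hall→r3→Exit (+1); total 3.
Path Hall→r5→Exit (+1); total 4.
No residual Hall→Exit path; max flow = 4.
Certifying cut of size 4: {Hall→Exit, Hall→r1, Hall→r3, Hall→r5}.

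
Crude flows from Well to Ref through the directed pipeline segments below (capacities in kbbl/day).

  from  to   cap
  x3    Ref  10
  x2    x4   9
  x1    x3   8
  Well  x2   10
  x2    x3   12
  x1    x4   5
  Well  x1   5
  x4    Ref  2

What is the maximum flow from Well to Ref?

12

Augment Well→x1→x3→Ref: bottleneck 5, flow now 5.
Augment Well→x2→x3→Ref: bottleneck 5, flow now 10.
Augment Well→x2→x4→Ref: bottleneck 2, flow now 12.
No augmenting path remains; maximum flow = 12.
In the residual graph, reachable from Well: {Well, x1, x2, x3, x4}.
Min-cut edges: x3→Ref (10), x4→Ref (2); capacity 10 + 2 = 12.
This cut is saturated, so no flow can exceed 12.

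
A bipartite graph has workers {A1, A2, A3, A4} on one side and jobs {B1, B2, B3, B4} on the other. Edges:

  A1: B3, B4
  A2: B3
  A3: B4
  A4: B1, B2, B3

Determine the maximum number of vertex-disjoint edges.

Unit-capacity flow: source→left, listed edges, right→sink; max matching = max flow.
Augmenting path A1→B3 (+1); matched 1.
Augmenting path A3→B4 (+1); matched 2.
Augmenting path A4→B1 (+1); matched 3.
No augmenting path remains; maximum matching = 3.
König certificate: {A4, B3, B4} is a vertex cover of size 3 (every listed pair touches it), so no matching can be larger.

3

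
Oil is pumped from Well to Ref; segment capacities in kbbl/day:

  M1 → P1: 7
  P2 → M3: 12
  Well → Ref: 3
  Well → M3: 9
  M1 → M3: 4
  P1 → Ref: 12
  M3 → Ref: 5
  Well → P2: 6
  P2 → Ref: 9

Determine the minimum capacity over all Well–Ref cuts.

14

Augment Well→Ref: bottleneck 3, flow now 3.
Augment Well→P2→Ref: bottleneck 6, flow now 9.
Augment Well→M3→Ref: bottleneck 5, flow now 14.
No augmenting path remains; maximum flow = 14.
By max-flow min-cut, the minimum cut capacity equals the max flow.
In the residual graph, reachable from Well: {Well, M3}.
Min-cut edges: Well→P2 (6), Well→Ref (3), M3→Ref (5); capacity 6 + 3 + 5 = 14.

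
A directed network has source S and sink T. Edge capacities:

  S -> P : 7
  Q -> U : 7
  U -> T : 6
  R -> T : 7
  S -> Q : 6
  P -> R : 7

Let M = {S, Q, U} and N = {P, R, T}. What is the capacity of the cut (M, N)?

13

Edges leaving {S, Q, U}: S→P (7), U→T (6).
Cut capacity = 7 + 6 = 13.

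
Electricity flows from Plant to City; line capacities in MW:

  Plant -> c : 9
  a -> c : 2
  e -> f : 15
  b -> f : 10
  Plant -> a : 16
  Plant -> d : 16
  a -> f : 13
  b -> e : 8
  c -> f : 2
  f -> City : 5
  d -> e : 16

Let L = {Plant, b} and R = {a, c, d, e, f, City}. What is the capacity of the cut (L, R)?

59

Edges leaving {Plant, b}: Plant→a (16), Plant→c (9), Plant→d (16), b→e (8), b→f (10).
Cut capacity = 16 + 9 + 16 + 8 + 10 = 59.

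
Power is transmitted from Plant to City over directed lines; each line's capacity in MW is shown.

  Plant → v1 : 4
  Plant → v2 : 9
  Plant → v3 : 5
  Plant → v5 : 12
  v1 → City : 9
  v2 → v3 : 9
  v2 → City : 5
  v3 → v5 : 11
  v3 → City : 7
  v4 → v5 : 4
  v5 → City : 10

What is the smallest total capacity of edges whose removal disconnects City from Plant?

26

Augment Plant→v1→City: bottleneck 4, flow now 4.
Augment Plant→v2→City: bottleneck 5, flow now 9.
Augment Plant→v3→City: bottleneck 5, flow now 14.
Augment Plant→v5→City: bottleneck 10, flow now 24.
Augment Plant→v2→v3→City: bottleneck 2, flow now 26.
No augmenting path remains; maximum flow = 26.
By max-flow min-cut, the minimum cut capacity equals the max flow.
In the residual graph, reachable from Plant: {Plant, v2, v3, v5}.
Min-cut edges: Plant→v1 (4), v2→City (5), v3→City (7), v5→City (10); capacity 4 + 5 + 7 + 10 = 26.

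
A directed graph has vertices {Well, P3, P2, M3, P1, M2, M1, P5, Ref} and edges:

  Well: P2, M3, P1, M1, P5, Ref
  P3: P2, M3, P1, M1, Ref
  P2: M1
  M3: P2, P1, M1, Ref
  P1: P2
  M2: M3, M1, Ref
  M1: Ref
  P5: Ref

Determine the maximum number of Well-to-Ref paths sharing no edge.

Assign every edge capacity 1; by Menger, the answer equals the max flow.
Path Well→Ref (+1); total 1.
Path Well→M3→Ref (+1); total 2.
Path Well→M1→Ref (+1); total 3.
Path Well→P5→Ref (+1); total 4.
No residual Well→Ref path; max flow = 4.
Certifying cut of size 4: {M1→Ref, Well→M3, Well→P5, Well→Ref}.

4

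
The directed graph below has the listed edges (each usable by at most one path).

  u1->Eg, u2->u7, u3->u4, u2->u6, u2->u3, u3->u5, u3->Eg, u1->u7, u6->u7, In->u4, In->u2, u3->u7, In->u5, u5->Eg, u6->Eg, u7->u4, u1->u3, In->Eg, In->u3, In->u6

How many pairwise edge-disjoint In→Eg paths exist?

Assign every edge capacity 1; by Menger, the answer equals the max flow.
Path In→Eg (+1); total 1.
Path In→u3→Eg (+1); total 2.
Path In→u5→Eg (+1); total 3.
Path In→u6→Eg (+1); total 4.
No residual In→Eg path; max flow = 4.
Certifying cut of size 4: {In→Eg, u3→Eg, u5→Eg, u6→Eg}.

4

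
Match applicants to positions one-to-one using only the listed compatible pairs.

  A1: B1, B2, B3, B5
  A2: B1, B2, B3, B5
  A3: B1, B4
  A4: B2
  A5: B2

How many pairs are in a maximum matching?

Unit-capacity flow: source→left, listed edges, right→sink; max matching = max flow.
Augmenting path A1→B1 (+1); matched 1.
Augmenting path A2→B2 (+1); matched 2.
Augmenting path A3→B4 (+1); matched 3.
Augmenting path A4→B2→A2→B3 (+1); matched 4.
No augmenting path remains; maximum matching = 4.
König certificate: {A1, A2, A3, B2} is a vertex cover of size 4 (every listed pair touches it), so no matching can be larger.

4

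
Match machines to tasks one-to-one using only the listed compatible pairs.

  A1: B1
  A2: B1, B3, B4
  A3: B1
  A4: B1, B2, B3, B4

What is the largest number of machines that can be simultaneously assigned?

3

Unit-capacity flow: source→left, listed edges, right→sink; max matching = max flow.
Augmenting path A1→B1 (+1); matched 1.
Augmenting path A2→B3 (+1); matched 2.
Augmenting path A4→B2 (+1); matched 3.
No augmenting path remains; maximum matching = 3.
König certificate: {A2, A4, B1} is a vertex cover of size 3 (every listed pair touches it), so no matching can be larger.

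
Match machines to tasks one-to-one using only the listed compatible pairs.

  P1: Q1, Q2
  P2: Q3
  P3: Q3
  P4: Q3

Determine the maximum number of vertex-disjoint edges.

2

Unit-capacity flow: source→left, listed edges, right→sink; max matching = max flow.
Augmenting path P1→Q1 (+1); matched 1.
Augmenting path P2→Q3 (+1); matched 2.
No augmenting path remains; maximum matching = 2.
König certificate: {P1, Q3} is a vertex cover of size 2 (every listed pair touches it), so no matching can be larger.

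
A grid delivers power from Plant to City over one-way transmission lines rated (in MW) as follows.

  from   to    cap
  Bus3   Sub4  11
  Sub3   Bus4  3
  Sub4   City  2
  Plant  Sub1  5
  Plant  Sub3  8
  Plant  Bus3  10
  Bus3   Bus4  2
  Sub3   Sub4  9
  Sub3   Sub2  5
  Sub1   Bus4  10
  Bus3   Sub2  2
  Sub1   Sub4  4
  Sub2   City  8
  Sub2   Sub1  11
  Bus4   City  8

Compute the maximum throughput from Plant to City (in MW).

17

Augment Plant→Bus3→Bus4→City: bottleneck 2, flow now 2.
Augment Plant→Bus3→Sub4→City: bottleneck 2, flow now 4.
Augment Plant→Bus3→Sub2→City: bottleneck 2, flow now 6.
Augment Plant→Sub3→Bus4→City: bottleneck 3, flow now 9.
Augment Plant→Sub3→Sub2→City: bottleneck 5, flow now 14.
Augment Plant→Sub1→Bus4→City: bottleneck 3, flow now 17.
No augmenting path remains; maximum flow = 17.
In the residual graph, reachable from Plant: {Plant, Bus3, Sub3, Sub1, Bus4, Sub4}.
Min-cut edges: Bus3→Sub2 (2), Sub3→Sub2 (5), Bus4→City (8), Sub4→City (2); capacity 2 + 5 + 8 + 2 = 17.
This cut is saturated, so no flow can exceed 17.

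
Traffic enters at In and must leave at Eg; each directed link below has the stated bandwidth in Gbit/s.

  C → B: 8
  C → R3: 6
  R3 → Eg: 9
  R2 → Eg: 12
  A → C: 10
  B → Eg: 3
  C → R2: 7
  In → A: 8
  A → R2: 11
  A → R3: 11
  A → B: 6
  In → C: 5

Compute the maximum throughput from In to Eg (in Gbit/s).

Augment In→C→R3→Eg: bottleneck 5, flow now 5.
Augment In→A→R3→Eg: bottleneck 4, flow now 9.
Augment In→A→R2→Eg: bottleneck 4, flow now 13.
No augmenting path remains; maximum flow = 13.
In the residual graph, reachable from In: {In}.
Min-cut edges: In→C (5), In→A (8); capacity 5 + 8 = 13.
This cut is saturated, so no flow can exceed 13.

13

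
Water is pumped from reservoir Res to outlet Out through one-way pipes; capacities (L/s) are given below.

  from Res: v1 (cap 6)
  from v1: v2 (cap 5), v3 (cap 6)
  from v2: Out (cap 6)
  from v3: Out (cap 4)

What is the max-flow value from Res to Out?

Augment Res→v1→v2→Out: bottleneck 5, flow now 5.
Augment Res→v1→v3→Out: bottleneck 1, flow now 6.
No augmenting path remains; maximum flow = 6.
In the residual graph, reachable from Res: {Res}.
Min-cut edges: Res→v1 (6); capacity 6 = 6.
This cut is saturated, so no flow can exceed 6.

6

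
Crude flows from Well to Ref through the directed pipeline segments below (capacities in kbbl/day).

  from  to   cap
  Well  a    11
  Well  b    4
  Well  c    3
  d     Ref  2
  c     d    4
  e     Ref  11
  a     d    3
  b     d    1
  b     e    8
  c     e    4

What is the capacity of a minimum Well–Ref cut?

9

Augment Well→a→d→Ref: bottleneck 2, flow now 2.
Augment Well→b→e→Ref: bottleneck 4, flow now 6.
Augment Well→c→e→Ref: bottleneck 3, flow now 9.
No augmenting path remains; maximum flow = 9.
By max-flow min-cut, the minimum cut capacity equals the max flow.
In the residual graph, reachable from Well: {Well, a, d}.
Min-cut edges: Well→b (4), Well→c (3), d→Ref (2); capacity 4 + 3 + 2 = 9.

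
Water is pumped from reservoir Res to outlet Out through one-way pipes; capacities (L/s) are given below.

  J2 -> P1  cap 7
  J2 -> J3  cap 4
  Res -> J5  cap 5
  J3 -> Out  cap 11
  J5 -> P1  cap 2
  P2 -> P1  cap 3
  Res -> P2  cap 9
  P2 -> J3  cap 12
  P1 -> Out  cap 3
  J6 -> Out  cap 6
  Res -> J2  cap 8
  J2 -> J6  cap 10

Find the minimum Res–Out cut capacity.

Augment Res→J2→P1→Out: bottleneck 3, flow now 3.
Augment Res→J2→J6→Out: bottleneck 5, flow now 8.
Augment Res→P2→J3→Out: bottleneck 9, flow now 17.
Augment Res→J5→P1→J2→J6→Out: bottleneck 1, flow now 18. (uses reverse residual edge)
Augment Res→J5→P1→J2→J3→Out: bottleneck 1, flow now 19. (uses reverse residual edge)
No augmenting path remains; maximum flow = 19.
By max-flow min-cut, the minimum cut capacity equals the max flow.
In the residual graph, reachable from Res: {Res, J5}.
Min-cut edges: Res→J2 (8), Res→P2 (9), J5→P1 (2); capacity 8 + 9 + 2 = 19.

19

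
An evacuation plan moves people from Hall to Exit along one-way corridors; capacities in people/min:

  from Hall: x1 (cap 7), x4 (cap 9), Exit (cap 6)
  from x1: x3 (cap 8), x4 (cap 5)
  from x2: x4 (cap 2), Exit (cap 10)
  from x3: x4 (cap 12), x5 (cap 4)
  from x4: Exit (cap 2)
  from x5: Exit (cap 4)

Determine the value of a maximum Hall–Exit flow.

Augment Hall→Exit: bottleneck 6, flow now 6.
Augment Hall→x4→Exit: bottleneck 2, flow now 8.
Augment Hall→x1→x3→x5→Exit: bottleneck 4, flow now 12.
No augmenting path remains; maximum flow = 12.
In the residual graph, reachable from Hall: {Hall, x1, x3, x4}.
Min-cut edges: Hall→Exit (6), x3→x5 (4), x4→Exit (2); capacity 6 + 4 + 2 = 12.
This cut is saturated, so no flow can exceed 12.

12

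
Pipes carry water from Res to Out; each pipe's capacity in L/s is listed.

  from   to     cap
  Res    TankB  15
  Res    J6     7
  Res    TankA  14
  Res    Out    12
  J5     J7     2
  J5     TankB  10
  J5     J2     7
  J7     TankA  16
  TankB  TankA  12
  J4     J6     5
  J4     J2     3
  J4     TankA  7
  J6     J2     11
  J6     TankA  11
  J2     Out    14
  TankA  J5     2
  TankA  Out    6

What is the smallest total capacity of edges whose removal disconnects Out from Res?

27

Augment Res→Out: bottleneck 12, flow now 12.
Augment Res→TankA→Out: bottleneck 6, flow now 18.
Augment Res→J6→J2→Out: bottleneck 7, flow now 25.
Augment Res→TankA→J5→J2→Out: bottleneck 2, flow now 27.
No augmenting path remains; maximum flow = 27.
By max-flow min-cut, the minimum cut capacity equals the max flow.
In the residual graph, reachable from Res: {Res, TankB, TankA}.
Min-cut edges: Res→J6 (7), Res→Out (12), TankA→J5 (2), TankA→Out (6); capacity 7 + 12 + 2 + 6 = 27.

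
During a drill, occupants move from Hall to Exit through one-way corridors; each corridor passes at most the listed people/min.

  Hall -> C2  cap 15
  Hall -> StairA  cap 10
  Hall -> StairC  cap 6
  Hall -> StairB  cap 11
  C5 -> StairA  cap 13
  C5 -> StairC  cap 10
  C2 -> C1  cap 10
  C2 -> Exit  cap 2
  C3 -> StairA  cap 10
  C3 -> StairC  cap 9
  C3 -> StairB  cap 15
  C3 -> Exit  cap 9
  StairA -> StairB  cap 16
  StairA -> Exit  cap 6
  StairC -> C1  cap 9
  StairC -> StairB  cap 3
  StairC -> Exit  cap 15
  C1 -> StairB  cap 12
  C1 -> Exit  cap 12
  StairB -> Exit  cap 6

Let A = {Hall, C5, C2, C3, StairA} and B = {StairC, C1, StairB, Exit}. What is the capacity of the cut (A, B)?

Edges leaving {Hall, C5, C2, C3, StairA}: Hall→StairC (6), Hall→StairB (11), C5→StairC (10), C2→C1 (10), C2→Exit (2), C3→StairC (9), C3→StairB (15), C3→Exit (9), StairA→StairB (16), StairA→Exit (6).
Cut capacity = 6 + 11 + 10 + 10 + 2 + 9 + 15 + 9 + 16 + 6 = 94.

94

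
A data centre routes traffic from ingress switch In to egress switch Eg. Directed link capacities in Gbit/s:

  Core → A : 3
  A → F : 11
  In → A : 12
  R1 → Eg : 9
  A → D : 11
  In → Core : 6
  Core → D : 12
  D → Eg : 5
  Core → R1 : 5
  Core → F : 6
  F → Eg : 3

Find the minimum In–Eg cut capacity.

13

Augment In→A→D→Eg: bottleneck 5, flow now 5.
Augment In→A→F→Eg: bottleneck 3, flow now 8.
Augment In→Core→R1→Eg: bottleneck 5, flow now 13.
No augmenting path remains; maximum flow = 13.
By max-flow min-cut, the minimum cut capacity equals the max flow.
In the residual graph, reachable from In: {In, A, Core, D, F}.
Min-cut edges: Core→R1 (5), D→Eg (5), F→Eg (3); capacity 5 + 5 + 3 = 13.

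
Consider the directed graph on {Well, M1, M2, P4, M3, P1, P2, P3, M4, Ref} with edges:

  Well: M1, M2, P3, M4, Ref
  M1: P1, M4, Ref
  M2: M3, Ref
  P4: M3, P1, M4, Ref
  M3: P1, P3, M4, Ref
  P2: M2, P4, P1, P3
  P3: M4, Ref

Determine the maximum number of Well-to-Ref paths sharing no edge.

Assign every edge capacity 1; by Menger, the answer equals the max flow.
Path Well→Ref (+1); total 1.
Path Well→M1→Ref (+1); total 2.
Path Well→M2→Ref (+1); total 3.
Path Well→P3→Ref (+1); total 4.
No residual Well→Ref path; max flow = 4.
Certifying cut of size 4: {Well→M1, Well→M2, Well→P3, Well→Ref}.

4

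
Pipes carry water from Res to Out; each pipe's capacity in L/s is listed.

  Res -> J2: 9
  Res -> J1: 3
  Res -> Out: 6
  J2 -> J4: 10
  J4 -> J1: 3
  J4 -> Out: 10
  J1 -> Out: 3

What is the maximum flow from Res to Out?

Augment Res→Out: bottleneck 6, flow now 6.
Augment Res→J1→Out: bottleneck 3, flow now 9.
Augment Res→J2→J4→Out: bottleneck 9, flow now 18.
No augmenting path remains; maximum flow = 18.
In the residual graph, reachable from Res: {Res}.
Min-cut edges: Res→J2 (9), Res→J1 (3), Res→Out (6); capacity 9 + 3 + 6 = 18.
This cut is saturated, so no flow can exceed 18.

18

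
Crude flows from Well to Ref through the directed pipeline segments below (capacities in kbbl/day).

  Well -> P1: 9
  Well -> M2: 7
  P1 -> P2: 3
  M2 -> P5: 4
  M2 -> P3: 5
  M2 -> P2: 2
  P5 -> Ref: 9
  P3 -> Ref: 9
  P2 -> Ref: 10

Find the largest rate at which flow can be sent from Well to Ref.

10

Augment Well→P1→P2→Ref: bottleneck 3, flow now 3.
Augment Well→M2→P5→Ref: bottleneck 4, flow now 7.
Augment Well→M2→P3→Ref: bottleneck 3, flow now 10.
No augmenting path remains; maximum flow = 10.
In the residual graph, reachable from Well: {Well, P1}.
Min-cut edges: Well→M2 (7), P1→P2 (3); capacity 7 + 3 = 10.
This cut is saturated, so no flow can exceed 10.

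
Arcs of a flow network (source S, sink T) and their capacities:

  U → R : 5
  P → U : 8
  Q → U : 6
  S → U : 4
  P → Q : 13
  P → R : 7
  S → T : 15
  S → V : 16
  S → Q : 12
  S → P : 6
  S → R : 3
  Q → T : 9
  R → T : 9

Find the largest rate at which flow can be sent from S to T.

33

Augment S→T: bottleneck 15, flow now 15.
Augment S→Q→T: bottleneck 9, flow now 24.
Augment S→R→T: bottleneck 3, flow now 27.
Augment S→P→R→T: bottleneck 6, flow now 33.
No augmenting path remains; maximum flow = 33.
In the residual graph, reachable from S: {S, P, Q, R, U, V}.
Min-cut edges: S→T (15), Q→T (9), R→T (9); capacity 15 + 9 + 9 = 33.
This cut is saturated, so no flow can exceed 33.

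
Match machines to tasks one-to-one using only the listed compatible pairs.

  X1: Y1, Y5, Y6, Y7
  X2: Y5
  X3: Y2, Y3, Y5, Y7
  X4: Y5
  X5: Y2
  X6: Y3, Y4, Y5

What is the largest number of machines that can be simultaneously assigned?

Unit-capacity flow: source→left, listed edges, right→sink; max matching = max flow.
Augmenting path X1→Y1 (+1); matched 1.
Augmenting path X2→Y5 (+1); matched 2.
Augmenting path X3→Y2 (+1); matched 3.
Augmenting path X6→Y3 (+1); matched 4.
Augmenting path X5→Y2→X3→Y7 (+1); matched 5.
No augmenting path remains; maximum matching = 5.
König certificate: {X1, X3, X5, X6, Y5} is a vertex cover of size 5 (every listed pair touches it), so no matching can be larger.

5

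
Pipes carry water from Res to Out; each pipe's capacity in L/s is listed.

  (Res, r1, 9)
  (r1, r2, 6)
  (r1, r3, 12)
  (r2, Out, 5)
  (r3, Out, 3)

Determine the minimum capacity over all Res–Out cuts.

Augment Res→r1→r2→Out: bottleneck 5, flow now 5.
Augment Res→r1→r3→Out: bottleneck 3, flow now 8.
No augmenting path remains; maximum flow = 8.
By max-flow min-cut, the minimum cut capacity equals the max flow.
In the residual graph, reachable from Res: {Res, r1, r2, r3}.
Min-cut edges: r2→Out (5), r3→Out (3); capacity 5 + 3 = 8.

8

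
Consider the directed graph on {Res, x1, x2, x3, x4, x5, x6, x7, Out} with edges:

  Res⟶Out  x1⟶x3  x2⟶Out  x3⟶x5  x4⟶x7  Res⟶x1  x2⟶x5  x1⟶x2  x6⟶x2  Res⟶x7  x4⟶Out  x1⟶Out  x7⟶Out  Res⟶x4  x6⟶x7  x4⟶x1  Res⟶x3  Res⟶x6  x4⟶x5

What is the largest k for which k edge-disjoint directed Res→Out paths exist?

5

Assign every edge capacity 1; by Menger, the answer equals the max flow.
Path Res→Out (+1); total 1.
Path Res→x1→Out (+1); total 2.
Path Res→x4→Out (+1); total 3.
Path Res→x7→Out (+1); total 4.
Path Res→x6→x2→Out (+1); total 5.
No residual Res→Out path; max flow = 5.
Certifying cut of size 5: {Res→Out, Res→x1, Res→x4, Res→x6, Res→x7}.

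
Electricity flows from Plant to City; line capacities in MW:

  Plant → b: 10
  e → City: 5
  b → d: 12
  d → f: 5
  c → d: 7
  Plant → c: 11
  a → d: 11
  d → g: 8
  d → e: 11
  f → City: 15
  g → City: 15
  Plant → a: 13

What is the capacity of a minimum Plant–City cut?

18

Augment Plant→a→d→e→City: bottleneck 5, flow now 5.
Augment Plant→a→d→f→City: bottleneck 5, flow now 10.
Augment Plant→a→d→g→City: bottleneck 1, flow now 11.
Augment Plant→b→d→g→City: bottleneck 7, flow now 18.
No augmenting path remains; maximum flow = 18.
By max-flow min-cut, the minimum cut capacity equals the max flow.
In the residual graph, reachable from Plant: {Plant, a, b, c, d, e}.
Min-cut edges: d→f (5), d→g (8), e→City (5); capacity 5 + 8 + 5 = 18.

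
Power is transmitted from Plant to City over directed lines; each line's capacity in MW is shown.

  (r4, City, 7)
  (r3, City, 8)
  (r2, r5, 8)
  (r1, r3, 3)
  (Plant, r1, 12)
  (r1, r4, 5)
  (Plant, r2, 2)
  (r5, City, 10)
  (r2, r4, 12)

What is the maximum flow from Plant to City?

10

Augment Plant→r1→r3→City: bottleneck 3, flow now 3.
Augment Plant→r1→r4→City: bottleneck 5, flow now 8.
Augment Plant→r2→r4→City: bottleneck 2, flow now 10.
No augmenting path remains; maximum flow = 10.
In the residual graph, reachable from Plant: {Plant, r1}.
Min-cut edges: Plant→r2 (2), r1→r3 (3), r1→r4 (5); capacity 2 + 3 + 5 = 10.
This cut is saturated, so no flow can exceed 10.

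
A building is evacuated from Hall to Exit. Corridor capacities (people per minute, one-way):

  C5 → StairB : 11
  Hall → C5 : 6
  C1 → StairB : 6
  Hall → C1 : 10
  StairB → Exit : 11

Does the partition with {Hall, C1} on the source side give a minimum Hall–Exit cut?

No — its capacity is 12, but the minimum cut has capacity 11.

Given cut capacity: 6 + 6 = 12.
Augment Hall→C1→StairB→Exit: bottleneck 6, flow now 6.
Augment Hall→C5→StairB→Exit: bottleneck 5, flow now 11.
No augmenting path remains; maximum flow = 11.
In the residual graph, reachable from Hall: {Hall, C1, C5, StairB}.
Min-cut edges: StairB→Exit (11); capacity 11 = 11.
Cut capacity 12 exceeds the max flow 11, so it is not minimum.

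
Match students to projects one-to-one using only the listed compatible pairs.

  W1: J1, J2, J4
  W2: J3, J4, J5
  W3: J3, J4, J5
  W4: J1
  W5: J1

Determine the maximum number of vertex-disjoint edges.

Unit-capacity flow: source→left, listed edges, right→sink; max matching = max flow.
Augmenting path W1→J1 (+1); matched 1.
Augmenting path W2→J3 (+1); matched 2.
Augmenting path W3→J4 (+1); matched 3.
Augmenting path W4→J1→W1→J2 (+1); matched 4.
No augmenting path remains; maximum matching = 4.
König certificate: {W1, W2, W3, J1} is a vertex cover of size 4 (every listed pair touches it), so no matching can be larger.

4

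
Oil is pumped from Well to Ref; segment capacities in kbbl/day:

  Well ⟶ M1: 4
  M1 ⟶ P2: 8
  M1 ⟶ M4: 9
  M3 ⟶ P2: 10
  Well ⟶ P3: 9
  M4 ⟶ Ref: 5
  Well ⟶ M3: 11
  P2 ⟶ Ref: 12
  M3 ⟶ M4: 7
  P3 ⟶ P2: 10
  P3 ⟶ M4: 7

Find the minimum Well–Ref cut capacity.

17

Augment Well→M1→P2→Ref: bottleneck 4, flow now 4.
Augment Well→M3→P2→Ref: bottleneck 8, flow now 12.
Augment Well→M3→M4→Ref: bottleneck 3, flow now 15.
Augment Well→P3→M4→Ref: bottleneck 2, flow now 17.
No augmenting path remains; maximum flow = 17.
By max-flow min-cut, the minimum cut capacity equals the max flow.
In the residual graph, reachable from Well: {Well, M1, M3, P3, P2, M4}.
Min-cut edges: P2→Ref (12), M4→Ref (5); capacity 12 + 5 = 17.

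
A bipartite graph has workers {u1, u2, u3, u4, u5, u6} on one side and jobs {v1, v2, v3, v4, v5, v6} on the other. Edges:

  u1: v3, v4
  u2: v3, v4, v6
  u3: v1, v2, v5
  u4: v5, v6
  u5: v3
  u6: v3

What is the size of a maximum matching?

Unit-capacity flow: source→left, listed edges, right→sink; max matching = max flow.
Augmenting path u1→v3 (+1); matched 1.
Augmenting path u2→v4 (+1); matched 2.
Augmenting path u3→v1 (+1); matched 3.
Augmenting path u4→v5 (+1); matched 4.
Augmenting path u5→v3→u1→v4→u2→v6 (+1); matched 5.
No augmenting path remains; maximum matching = 5.
König certificate: {u1, u2, u3, u4, v3} is a vertex cover of size 5 (every listed pair touches it), so no matching can be larger.

5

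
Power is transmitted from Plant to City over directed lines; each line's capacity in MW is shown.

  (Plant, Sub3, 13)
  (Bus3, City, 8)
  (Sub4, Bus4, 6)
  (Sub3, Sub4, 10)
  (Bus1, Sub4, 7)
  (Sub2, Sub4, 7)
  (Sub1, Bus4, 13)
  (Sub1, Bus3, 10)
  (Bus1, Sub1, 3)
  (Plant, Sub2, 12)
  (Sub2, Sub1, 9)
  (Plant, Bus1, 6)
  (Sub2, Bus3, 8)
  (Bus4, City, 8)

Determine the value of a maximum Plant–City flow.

Augment Plant→Sub2→Bus3→City: bottleneck 8, flow now 8.
Augment Plant→Sub2→Sub4→Bus4→City: bottleneck 4, flow now 12.
Augment Plant→Sub3→Sub4→Bus4→City: bottleneck 2, flow now 14.
Augment Plant→Bus1→Sub1→Bus4→City: bottleneck 2, flow now 16.
No augmenting path remains; maximum flow = 16.
In the residual graph, reachable from Plant: {Plant, Sub2, Sub3, Bus1, Sub4, Sub1, Bus4, Bus3}.
Min-cut edges: Bus4→City (8), Bus3→City (8); capacity 8 + 8 = 16.
This cut is saturated, so no flow can exceed 16.

16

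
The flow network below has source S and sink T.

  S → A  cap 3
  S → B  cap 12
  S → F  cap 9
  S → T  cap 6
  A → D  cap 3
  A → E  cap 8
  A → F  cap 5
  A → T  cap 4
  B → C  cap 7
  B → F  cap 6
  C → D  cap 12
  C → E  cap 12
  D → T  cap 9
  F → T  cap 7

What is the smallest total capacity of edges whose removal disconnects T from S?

Augment S→T: bottleneck 6, flow now 6.
Augment S→A→T: bottleneck 3, flow now 9.
Augment S→F→T: bottleneck 7, flow now 16.
Augment S→B→C→D→T: bottleneck 7, flow now 23.
No augmenting path remains; maximum flow = 23.
By max-flow min-cut, the minimum cut capacity equals the max flow.
In the residual graph, reachable from S: {S, B, F}.
Min-cut edges: S→A (3), S→T (6), B→C (7), F→T (7); capacity 3 + 6 + 7 + 7 = 23.

23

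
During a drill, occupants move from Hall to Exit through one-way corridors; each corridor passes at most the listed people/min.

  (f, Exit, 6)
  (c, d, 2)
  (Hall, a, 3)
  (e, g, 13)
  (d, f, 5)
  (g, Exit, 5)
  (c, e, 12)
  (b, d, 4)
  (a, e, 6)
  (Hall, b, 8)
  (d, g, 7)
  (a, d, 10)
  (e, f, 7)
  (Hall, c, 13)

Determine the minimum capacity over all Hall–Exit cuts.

11

Augment Hall→a→d→f→Exit: bottleneck 3, flow now 3.
Augment Hall→b→d→f→Exit: bottleneck 2, flow now 5.
Augment Hall→b→d→g→Exit: bottleneck 2, flow now 7.
Augment Hall→c→d→g→Exit: bottleneck 2, flow now 9.
Augment Hall→c→e→f→Exit: bottleneck 1, flow now 10.
Augment Hall→c→e→g→Exit: bottleneck 1, flow now 11.
No augmenting path remains; maximum flow = 11.
By max-flow min-cut, the minimum cut capacity equals the max flow.
In the residual graph, reachable from Hall: {Hall, a, b, c, d, e, f, g}.
Min-cut edges: f→Exit (6), g→Exit (5); capacity 6 + 5 = 11.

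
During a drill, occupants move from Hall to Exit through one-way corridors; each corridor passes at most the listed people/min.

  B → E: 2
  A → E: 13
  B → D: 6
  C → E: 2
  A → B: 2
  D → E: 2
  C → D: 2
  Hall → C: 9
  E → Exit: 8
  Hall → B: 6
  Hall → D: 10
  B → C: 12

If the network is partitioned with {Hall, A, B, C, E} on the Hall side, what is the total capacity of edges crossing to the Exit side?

Edges leaving {Hall, A, B, C, E}: Hall→D (10), B→D (6), C→D (2), E→Exit (8).
Cut capacity = 10 + 6 + 2 + 8 = 26.

26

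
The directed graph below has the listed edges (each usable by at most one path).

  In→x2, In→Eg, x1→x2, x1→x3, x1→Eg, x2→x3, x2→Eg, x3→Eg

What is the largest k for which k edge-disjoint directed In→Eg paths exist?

Assign every edge capacity 1; by Menger, the answer equals the max flow.
Path In→Eg (+1); total 1.
Path In→x2→Eg (+1); total 2.
No residual In→Eg path; max flow = 2.
Certifying cut of size 2: {In→Eg, In→x2}.

2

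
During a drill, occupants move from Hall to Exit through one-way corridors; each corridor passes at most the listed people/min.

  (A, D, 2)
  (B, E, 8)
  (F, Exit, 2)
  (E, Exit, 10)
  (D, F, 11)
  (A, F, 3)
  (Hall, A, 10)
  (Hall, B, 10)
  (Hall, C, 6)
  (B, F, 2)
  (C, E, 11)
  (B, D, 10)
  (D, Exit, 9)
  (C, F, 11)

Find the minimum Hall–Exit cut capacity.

20

Augment Hall→A→D→Exit: bottleneck 2, flow now 2.
Augment Hall→A→F→Exit: bottleneck 2, flow now 4.
Augment Hall→B→D→Exit: bottleneck 7, flow now 11.
Augment Hall→B→E→Exit: bottleneck 3, flow now 14.
Augment Hall→C→E→Exit: bottleneck 6, flow now 20.
No augmenting path remains; maximum flow = 20.
By max-flow min-cut, the minimum cut capacity equals the max flow.
In the residual graph, reachable from Hall: {Hall, A, F}.
Min-cut edges: Hall→B (10), Hall→C (6), A→D (2), F→Exit (2); capacity 10 + 6 + 2 + 2 = 20.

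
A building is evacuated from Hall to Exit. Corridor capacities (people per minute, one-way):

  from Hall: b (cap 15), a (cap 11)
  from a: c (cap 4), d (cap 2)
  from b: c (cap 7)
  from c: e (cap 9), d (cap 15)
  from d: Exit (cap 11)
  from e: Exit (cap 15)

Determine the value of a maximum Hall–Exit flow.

Augment Hall→a→d→Exit: bottleneck 2, flow now 2.
Augment Hall→a→c→d→Exit: bottleneck 4, flow now 6.
Augment Hall→b→c→d→Exit: bottleneck 5, flow now 11.
Augment Hall→b→c→e→Exit: bottleneck 2, flow now 13.
No augmenting path remains; maximum flow = 13.
In the residual graph, reachable from Hall: {Hall, a, b}.
Min-cut edges: a→c (4), a→d (2), b→c (7); capacity 4 + 2 + 7 = 13.
This cut is saturated, so no flow can exceed 13.

13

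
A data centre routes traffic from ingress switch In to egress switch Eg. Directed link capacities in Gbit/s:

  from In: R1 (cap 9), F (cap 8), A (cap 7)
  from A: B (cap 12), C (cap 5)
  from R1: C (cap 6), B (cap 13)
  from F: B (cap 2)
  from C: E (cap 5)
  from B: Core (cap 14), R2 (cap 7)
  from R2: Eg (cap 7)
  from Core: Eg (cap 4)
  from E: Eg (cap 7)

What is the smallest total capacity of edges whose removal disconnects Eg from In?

16

Augment In→A→C→E→Eg: bottleneck 5, flow now 5.
Augment In→A→B→R2→Eg: bottleneck 2, flow now 7.
Augment In→R1→B→R2→Eg: bottleneck 5, flow now 12.
Augment In→R1→B→Core→Eg: bottleneck 4, flow now 16.
No augmenting path remains; maximum flow = 16.
By max-flow min-cut, the minimum cut capacity equals the max flow.
In the residual graph, reachable from In: {In, A, R1, F, C, B, Core}.
Min-cut edges: C→E (5), B→R2 (7), Core→Eg (4); capacity 5 + 7 + 4 = 16.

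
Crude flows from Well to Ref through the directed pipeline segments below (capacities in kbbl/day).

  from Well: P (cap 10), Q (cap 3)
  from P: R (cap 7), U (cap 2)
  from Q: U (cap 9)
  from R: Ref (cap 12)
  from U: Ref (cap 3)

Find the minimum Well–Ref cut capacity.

10

Augment Well→P→R→Ref: bottleneck 7, flow now 7.
Augment Well→P→U→Ref: bottleneck 2, flow now 9.
Augment Well→Q→U→Ref: bottleneck 1, flow now 10.
No augmenting path remains; maximum flow = 10.
By max-flow min-cut, the minimum cut capacity equals the max flow.
In the residual graph, reachable from Well: {Well, P, Q, U}.
Min-cut edges: P→R (7), U→Ref (3); capacity 7 + 3 = 10.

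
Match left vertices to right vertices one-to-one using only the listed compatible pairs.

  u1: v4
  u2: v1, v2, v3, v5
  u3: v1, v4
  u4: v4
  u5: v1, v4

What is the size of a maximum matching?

Unit-capacity flow: source→left, listed edges, right→sink; max matching = max flow.
Augmenting path u1→v4 (+1); matched 1.
Augmenting path u2→v1 (+1); matched 2.
Augmenting path u3→v1→u2→v2 (+1); matched 3.
No augmenting path remains; maximum matching = 3.
König certificate: {u2, v1, v4} is a vertex cover of size 3 (every listed pair touches it), so no matching can be larger.

3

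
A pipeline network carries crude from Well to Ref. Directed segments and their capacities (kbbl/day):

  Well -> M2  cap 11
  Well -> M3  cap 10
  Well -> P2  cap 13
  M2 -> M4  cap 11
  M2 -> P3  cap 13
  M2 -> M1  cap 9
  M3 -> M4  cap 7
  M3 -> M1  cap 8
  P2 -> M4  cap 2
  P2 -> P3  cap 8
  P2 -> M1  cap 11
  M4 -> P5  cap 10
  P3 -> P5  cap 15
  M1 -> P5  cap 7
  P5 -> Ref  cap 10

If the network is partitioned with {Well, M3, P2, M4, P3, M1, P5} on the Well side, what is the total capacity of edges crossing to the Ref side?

Edges leaving {Well, M3, P2, M4, P3, M1, P5}: Well→M2 (11), P5→Ref (10).
Cut capacity = 11 + 10 = 21.

21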